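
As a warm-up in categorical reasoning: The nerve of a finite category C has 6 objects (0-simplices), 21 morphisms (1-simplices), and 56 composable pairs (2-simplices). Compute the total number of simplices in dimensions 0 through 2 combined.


The 2-skeleton of the nerve N(C) consists of simplices in dimensions 0, 1, 2:
  |N(C)_0| = 6 (objects)
  |N(C)_1| = 21 (morphisms)
  |N(C)_2| = 56 (composable pairs)
Total = 6 + 21 + 56 = 83

83


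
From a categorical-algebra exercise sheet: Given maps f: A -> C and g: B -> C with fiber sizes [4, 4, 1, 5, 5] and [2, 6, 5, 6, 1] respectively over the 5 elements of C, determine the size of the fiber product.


The pullback A x_C B consists of pairs (a, b) with f(a) = g(b).
For each element c in C, the fiber product has |f^-1(c)| * |g^-1(c)| elements.
Summing over C: 4 * 2 + 4 * 6 + 1 * 5 + 5 * 6 + 5 * 1
= 8 + 24 + 5 + 30 + 5 = 72

72


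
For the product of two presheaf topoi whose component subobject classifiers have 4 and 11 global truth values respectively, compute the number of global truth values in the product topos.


In a product of presheaf topoi E_1 x E_2, the subobject classifier
is Omega = Omega_1 x Omega_2 (componentwise), so
|Omega(top)| = |Omega_1(top_1)| * |Omega_2(top_2)|.
= 4 * 11 = 44.

44


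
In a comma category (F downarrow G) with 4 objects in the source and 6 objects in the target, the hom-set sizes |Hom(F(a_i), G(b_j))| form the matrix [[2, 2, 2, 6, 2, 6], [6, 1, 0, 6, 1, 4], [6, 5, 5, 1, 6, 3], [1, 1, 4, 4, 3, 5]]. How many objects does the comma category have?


Objects of (F downarrow G) are triples (a, b, h: F(a)->G(b)).
The count equals the sum of all entries in the hom-matrix.
sum(row 0) = 20
sum(row 1) = 18
sum(row 2) = 26
sum(row 3) = 18
Grand total = 82

82


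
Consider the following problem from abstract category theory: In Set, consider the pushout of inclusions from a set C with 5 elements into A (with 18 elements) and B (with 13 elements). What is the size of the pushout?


The pushout A +_C B identifies the images of C in A and B.
|A +_C B| = |A| + |B| - |C| (for injections).
= 18 + 13 - 5 = 26

26


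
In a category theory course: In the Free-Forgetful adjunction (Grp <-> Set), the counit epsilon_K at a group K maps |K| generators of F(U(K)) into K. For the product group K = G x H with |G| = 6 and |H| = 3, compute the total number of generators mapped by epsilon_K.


The counit epsilon_K: F(U(K)) -> K of the Free-Forgetful adjunction
maps |K| generators of F(U(K)) into K. For K = G x H (the product group),
|G x H| = |G| * |H|.
Total generators mapped = 6 * 3 = 18.

18


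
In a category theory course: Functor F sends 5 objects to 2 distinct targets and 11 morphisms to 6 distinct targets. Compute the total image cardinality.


The image of F consists of distinct objects and distinct morphisms.
|Im(F)| on objects = 2
|Im(F)| on morphisms = 6
Total image cardinality = 2 + 6 = 8

8


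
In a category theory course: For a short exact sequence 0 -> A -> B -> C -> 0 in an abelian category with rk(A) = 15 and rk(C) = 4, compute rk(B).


For a short exact sequence 0 -> A -> B -> C -> 0,
rank is additive: rank(B) = rank(A) + rank(C).
rank(B) = 15 + 4 = 19

19


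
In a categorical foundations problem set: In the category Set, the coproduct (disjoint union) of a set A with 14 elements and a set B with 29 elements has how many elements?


In Set, the coproduct A + B is the disjoint union.
|A + B| = |A| + |B| = 14 + 29 = 43

43


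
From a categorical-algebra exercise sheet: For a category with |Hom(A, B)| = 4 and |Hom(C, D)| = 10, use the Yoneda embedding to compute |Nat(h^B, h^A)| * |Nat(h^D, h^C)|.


By the Yoneda lemma, Nat(h^B, h^A) is isomorphic to Hom(A, B),
so |Nat(h^B, h^A)| = |Hom(A, B)| and |Nat(h^D, h^C)| = |Hom(C, D)|.
|Hom(A, B)| = 4, |Hom(C, D)| = 10.
|Nat(h^B, h^A) x Nat(h^D, h^C)| = 4 * 10 = 40

40


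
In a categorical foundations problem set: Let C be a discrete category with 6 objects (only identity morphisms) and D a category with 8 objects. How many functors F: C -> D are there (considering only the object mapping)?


A functor from a discrete category C to D is determined by
where each object maps. Each of the 6 objects of C can map
to any of the 8 objects of D independently.
Number of functors = 8^6 = 262144

262144


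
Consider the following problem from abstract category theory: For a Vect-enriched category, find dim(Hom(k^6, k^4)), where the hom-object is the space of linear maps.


In Vect-enriched categories, Hom(k^n, k^m) is the space of m x n matrices.
dim(Hom(k^6, k^4)) = 4 * 6 = 24

24


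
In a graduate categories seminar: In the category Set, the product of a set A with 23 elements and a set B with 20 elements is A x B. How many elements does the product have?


In Set, the product A x B is the Cartesian product.
By the universal property, |A x B| = |A| * |B|.
|A x B| = 23 * 20 = 460

460


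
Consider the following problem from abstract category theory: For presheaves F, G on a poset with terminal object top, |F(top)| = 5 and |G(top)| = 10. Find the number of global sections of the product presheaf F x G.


Global sections of a presheaf on a poset with terminal top satisfy
Gamma(H) ~ H(top). Presheaves admit pointwise products, so
(F x G)(top) = F(top) x G(top) (Cartesian product).
|Gamma(F x G)| = |F(top)| * |G(top)| = 5 * 10 = 50.

50


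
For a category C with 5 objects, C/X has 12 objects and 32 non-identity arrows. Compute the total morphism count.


In the slice category C/X, objects are morphisms to X.
Identity morphisms: 12 (one per object of C/X).
Non-identity morphisms: 32.
Total = 12 + 32 = 44

44


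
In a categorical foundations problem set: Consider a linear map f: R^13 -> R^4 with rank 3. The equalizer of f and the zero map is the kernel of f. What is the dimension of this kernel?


The equalizer of f and the zero map is ker(f).
By the rank-nullity theorem: dim(ker(f)) = dim(domain) - rank(f).
dim(ker(f)) = 13 - 3 = 10

10


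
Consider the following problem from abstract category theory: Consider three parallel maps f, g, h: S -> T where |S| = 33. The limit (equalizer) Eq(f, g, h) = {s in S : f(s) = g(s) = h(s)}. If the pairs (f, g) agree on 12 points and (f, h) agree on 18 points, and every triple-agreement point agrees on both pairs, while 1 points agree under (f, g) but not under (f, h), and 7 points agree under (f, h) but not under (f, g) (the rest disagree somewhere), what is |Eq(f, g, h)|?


Eq(f, g, h) is the triple-agreement set: points in S where all three
maps take the same value. Using inclusion-exclusion on the pairwise data:
Pair (f, g) agrees on 12 points; pair (f, h) on 18 points.
Points agreeing under (f, g) but not (f, h) = 1; under (f, h) but not (f, g) = 7.
Triple-agreement = agreement-in-(f, g) minus points that agree under (f, g) but not (f, h):
|Eq(f, g, h)| = 12 - 1 = 11
(cross-check via (f, h): 18 - 7 = 11.)

11


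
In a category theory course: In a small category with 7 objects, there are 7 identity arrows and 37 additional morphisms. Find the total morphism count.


Each object has an identity morphism, giving 7 identities.
Adding the 37 non-identity morphisms:
Total = 7 + 37 = 44

44


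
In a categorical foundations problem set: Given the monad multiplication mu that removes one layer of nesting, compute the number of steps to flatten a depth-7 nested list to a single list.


Each application of mu: T^2 -> T removes one layer of nesting.
Starting at depth 7 (i.e., T^7(X)), we need to reach T(X).
Number of mu applications = 7 - 1 = 6

6


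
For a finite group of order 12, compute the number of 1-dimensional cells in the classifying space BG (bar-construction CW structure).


In the bar-construction CW model of BG, the n-cells are indexed by
n-tuples [g_1|...|g_n] of non-identity elements of G (degenerate
simplices with some g_i = e do not contribute cells), so there are
(|G| - 1)^n n-cells.
For dim = 1 with |G| = 12:
cells = (12 - 1)^1 = 11^1 = 11

11


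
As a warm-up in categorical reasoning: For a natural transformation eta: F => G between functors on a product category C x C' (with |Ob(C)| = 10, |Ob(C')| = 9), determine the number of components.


A natural transformation eta: F => G assigns one component morphism per
object of the domain category.
The domain is the product category C x C', so
|Ob(C x C')| = |Ob(C)| * |Ob(C')| = 10 * 9 = 90.
Therefore eta has 90 component morphisms.

90


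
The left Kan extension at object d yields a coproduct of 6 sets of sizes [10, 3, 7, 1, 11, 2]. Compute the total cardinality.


Pointwise, the left Kan extension (Lan_F H)(d) is the colimit, indexed
by the comma category (F downarrow d), of H composed with the
projection (F downarrow d) -> C. Here that colimit is given
as a coproduct (disjoint union) of sets, so its cardinality is the
sum of the sizes of the summands.
Coproduct of sets with sizes: 10 + 3 + 7 + 1 + 11 + 2
= 34

34


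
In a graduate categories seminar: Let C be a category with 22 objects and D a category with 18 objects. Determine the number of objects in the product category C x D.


The product category C x D has objects that are pairs (c, d).
Number of pairs = |Ob(C)| * |Ob(D)| = 22 * 18 = 396

396


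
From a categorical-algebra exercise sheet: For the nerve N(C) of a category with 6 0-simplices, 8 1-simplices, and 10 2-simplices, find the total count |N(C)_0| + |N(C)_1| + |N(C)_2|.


The 2-skeleton of the nerve N(C) consists of simplices in dimensions 0, 1, 2:
  |N(C)_0| = 6 (objects)
  |N(C)_1| = 8 (morphisms)
  |N(C)_2| = 10 (composable pairs)
Total = 6 + 8 + 10 = 24

24


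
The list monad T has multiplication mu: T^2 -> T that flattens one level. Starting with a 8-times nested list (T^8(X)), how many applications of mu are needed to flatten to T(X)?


Each application of mu: T^2 -> T removes one layer of nesting.
Starting at depth 8 (i.e., T^8(X)), we need to reach T(X).
Number of mu applications = 8 - 1 = 7

7


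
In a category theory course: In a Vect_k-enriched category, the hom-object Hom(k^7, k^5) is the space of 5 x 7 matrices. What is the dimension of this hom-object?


In Vect-enriched categories, Hom(k^n, k^m) is the space of m x n matrices.
dim(Hom(k^7, k^5)) = 5 * 7 = 35

35


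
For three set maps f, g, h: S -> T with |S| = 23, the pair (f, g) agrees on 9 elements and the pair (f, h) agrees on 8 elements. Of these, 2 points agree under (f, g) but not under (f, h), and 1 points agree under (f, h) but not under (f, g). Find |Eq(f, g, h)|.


Eq(f, g, h) is the triple-agreement set: points in S where all three
maps take the same value. Using inclusion-exclusion on the pairwise data:
Pair (f, g) agrees on 9 points; pair (f, h) on 8 points.
Points agreeing under (f, g) but not (f, h) = 2; under (f, h) but not (f, g) = 1.
Triple-agreement = agreement-in-(f, g) minus points that agree under (f, g) but not (f, h):
|Eq(f, g, h)| = 9 - 2 = 7
(cross-check via (f, h): 8 - 1 = 7.)

7


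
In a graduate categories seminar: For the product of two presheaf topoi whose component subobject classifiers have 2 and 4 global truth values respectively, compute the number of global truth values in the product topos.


In a product of presheaf topoi E_1 x E_2, the subobject classifier
is Omega = Omega_1 x Omega_2 (componentwise), so
|Omega(top)| = |Omega_1(top_1)| * |Omega_2(top_2)|.
= 2 * 4 = 8.

8


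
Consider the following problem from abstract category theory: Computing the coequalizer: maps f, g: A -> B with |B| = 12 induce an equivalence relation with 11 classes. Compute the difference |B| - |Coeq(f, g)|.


The coequalizer Coeq(f, g) = B / ~ has one element per equivalence class.
|B| = 12, |Coeq(f, g)| = 11.
|B| - |Coeq(f, g)| = 12 - 11 = 1.

1


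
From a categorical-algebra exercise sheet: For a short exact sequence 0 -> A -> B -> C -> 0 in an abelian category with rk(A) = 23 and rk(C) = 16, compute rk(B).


For a short exact sequence 0 -> A -> B -> C -> 0,
rank is additive: rank(B) = rank(A) + rank(C).
rank(B) = 23 + 16 = 39

39


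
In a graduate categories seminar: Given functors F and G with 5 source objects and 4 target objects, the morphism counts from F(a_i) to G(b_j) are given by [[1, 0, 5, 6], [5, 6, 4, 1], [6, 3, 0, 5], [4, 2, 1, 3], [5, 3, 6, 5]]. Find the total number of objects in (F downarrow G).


Objects of (F downarrow G) are triples (a, b, h: F(a)->G(b)).
The count equals the sum of all entries in the hom-matrix.
sum(row 0) = 12
sum(row 1) = 16
sum(row 2) = 14
sum(row 3) = 10
sum(row 4) = 19
Grand total = 71

71


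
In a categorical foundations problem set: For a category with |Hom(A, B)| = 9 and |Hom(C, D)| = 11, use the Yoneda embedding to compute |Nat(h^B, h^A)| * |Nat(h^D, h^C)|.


By the Yoneda lemma, Nat(h^B, h^A) is isomorphic to Hom(A, B),
so |Nat(h^B, h^A)| = |Hom(A, B)| and |Nat(h^D, h^C)| = |Hom(C, D)|.
|Hom(A, B)| = 9, |Hom(C, D)| = 11.
|Nat(h^B, h^A) x Nat(h^D, h^C)| = 9 * 11 = 99

99


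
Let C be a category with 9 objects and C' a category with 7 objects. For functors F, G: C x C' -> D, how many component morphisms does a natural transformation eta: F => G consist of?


A natural transformation eta: F => G assigns one component morphism per
object of the domain category.
The domain is the product category C x C', so
|Ob(C x C')| = |Ob(C)| * |Ob(C')| = 9 * 7 = 63.
Therefore eta has 63 component morphisms.

63


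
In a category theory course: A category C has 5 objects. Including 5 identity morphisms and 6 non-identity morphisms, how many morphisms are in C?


Each object has an identity morphism, giving 5 identities.
Adding the 6 non-identity morphisms:
Total = 5 + 6 = 11

11


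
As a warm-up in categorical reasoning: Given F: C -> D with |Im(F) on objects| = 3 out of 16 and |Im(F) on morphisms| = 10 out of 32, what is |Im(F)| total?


The image of F consists of distinct objects and distinct morphisms.
|Im(F)| on objects = 3
|Im(F)| on morphisms = 10
Total image cardinality = 3 + 10 = 13

13


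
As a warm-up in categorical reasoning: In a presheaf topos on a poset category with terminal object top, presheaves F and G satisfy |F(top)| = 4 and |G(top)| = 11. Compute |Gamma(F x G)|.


Global sections of a presheaf on a poset with terminal top satisfy
Gamma(H) ~ H(top). Presheaves admit pointwise products, so
(F x G)(top) = F(top) x G(top) (Cartesian product).
|Gamma(F x G)| = |F(top)| * |G(top)| = 4 * 11 = 44.

44


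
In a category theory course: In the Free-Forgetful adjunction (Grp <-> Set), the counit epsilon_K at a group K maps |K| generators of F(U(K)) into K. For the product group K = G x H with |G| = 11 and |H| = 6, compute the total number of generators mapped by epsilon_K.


The counit epsilon_K: F(U(K)) -> K of the Free-Forgetful adjunction
maps |K| generators of F(U(K)) into K. For K = G x H (the product group),
|G x H| = |G| * |H|.
Total generators mapped = 11 * 6 = 66.

66


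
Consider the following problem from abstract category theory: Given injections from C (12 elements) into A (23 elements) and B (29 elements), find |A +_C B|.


The pushout A +_C B identifies the images of C in A and B.
|A +_C B| = |A| + |B| - |C| (for injections).
= 23 + 29 - 12 = 40

40


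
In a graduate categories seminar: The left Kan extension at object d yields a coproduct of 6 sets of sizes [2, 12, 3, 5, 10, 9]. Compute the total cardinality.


Pointwise, the left Kan extension (Lan_F H)(d) is the colimit, indexed
by the comma category (F downarrow d), of H composed with the
projection (F downarrow d) -> C. Here that colimit is given
as a coproduct (disjoint union) of sets, so its cardinality is the
sum of the sizes of the summands.
Coproduct of sets with sizes: 2 + 12 + 3 + 5 + 10 + 9
= 41

41


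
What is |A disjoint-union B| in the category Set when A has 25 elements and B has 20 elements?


In Set, the coproduct A + B is the disjoint union.
|A + B| = |A| + |B| = 25 + 20 = 45

45


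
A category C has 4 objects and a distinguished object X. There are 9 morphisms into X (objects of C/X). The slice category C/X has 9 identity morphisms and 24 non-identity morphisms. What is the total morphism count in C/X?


In the slice category C/X, objects are morphisms to X.
Identity morphisms: 9 (one per object of C/X).
Non-identity morphisms: 24.
Total = 9 + 24 = 33

33


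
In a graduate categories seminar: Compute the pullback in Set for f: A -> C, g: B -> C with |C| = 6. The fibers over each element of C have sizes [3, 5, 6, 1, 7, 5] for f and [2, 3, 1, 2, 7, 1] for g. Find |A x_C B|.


The pullback A x_C B consists of pairs (a, b) with f(a) = g(b).
For each element c in C, the fiber product has |f^-1(c)| * |g^-1(c)| elements.
Summing over C: 3 * 2 + 5 * 3 + 6 * 1 + 1 * 2 + 7 * 7 + 5 * 1
= 6 + 15 + 6 + 2 + 49 + 5 = 83

83


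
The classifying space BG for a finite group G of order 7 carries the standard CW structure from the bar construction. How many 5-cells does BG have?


In the bar-construction CW model of BG, the n-cells are indexed by
n-tuples [g_1|...|g_n] of non-identity elements of G (degenerate
simplices with some g_i = e do not contribute cells), so there are
(|G| - 1)^n n-cells.
For dim = 5 with |G| = 7:
cells = (7 - 1)^5 = 6^5 = 7776

7776


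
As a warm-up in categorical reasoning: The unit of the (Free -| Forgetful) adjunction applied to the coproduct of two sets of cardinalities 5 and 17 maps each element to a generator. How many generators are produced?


The unit eta_X: X -> U(F(X)) of the Free-Forgetful adjunction
maps each element of X to a generator of F(X). For X = S + T (disjoint
union in Set), |S + T| = |S| + |T|.
Total mappings = 5 + 17 = 22.

22


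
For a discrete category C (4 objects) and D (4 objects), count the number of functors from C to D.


A functor from a discrete category C to D is determined by
where each object maps. Each of the 4 objects of C can map
to any of the 4 objects of D independently.
Number of functors = 4^4 = 256

256


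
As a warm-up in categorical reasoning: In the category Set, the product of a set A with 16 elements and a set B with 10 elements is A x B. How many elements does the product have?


In Set, the product A x B is the Cartesian product.
By the universal property, |A x B| = |A| * |B|.
|A x B| = 16 * 10 = 160

160


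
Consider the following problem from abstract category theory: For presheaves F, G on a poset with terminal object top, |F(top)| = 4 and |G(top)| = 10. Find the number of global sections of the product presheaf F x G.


Global sections of a presheaf on a poset with terminal top satisfy
Gamma(H) ~ H(top). Presheaves admit pointwise products, so
(F x G)(top) = F(top) x G(top) (Cartesian product).
|Gamma(F x G)| = |F(top)| * |G(top)| = 4 * 10 = 40.

40


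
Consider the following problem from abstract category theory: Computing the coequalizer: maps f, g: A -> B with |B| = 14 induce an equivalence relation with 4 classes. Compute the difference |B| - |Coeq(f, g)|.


The coequalizer Coeq(f, g) = B / ~ has one element per equivalence class.
|B| = 14, |Coeq(f, g)| = 4.
|B| - |Coeq(f, g)| = 14 - 4 = 10.

10


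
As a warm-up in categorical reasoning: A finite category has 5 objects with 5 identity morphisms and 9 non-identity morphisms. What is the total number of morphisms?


Each object has an identity morphism, giving 5 identities.
Adding the 9 non-identity morphisms:
Total = 5 + 9 = 14

14


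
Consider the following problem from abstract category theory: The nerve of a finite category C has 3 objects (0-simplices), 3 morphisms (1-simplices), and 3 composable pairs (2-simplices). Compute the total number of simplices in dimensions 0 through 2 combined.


The 2-skeleton of the nerve N(C) consists of simplices in dimensions 0, 1, 2:
  |N(C)_0| = 3 (objects)
  |N(C)_1| = 3 (morphisms)
  |N(C)_2| = 3 (composable pairs)
Total = 3 + 3 + 3 = 9

9


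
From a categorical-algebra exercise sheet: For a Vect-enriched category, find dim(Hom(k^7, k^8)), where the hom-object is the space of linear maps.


In Vect-enriched categories, Hom(k^n, k^m) is the space of m x n matrices.
dim(Hom(k^7, k^8)) = 8 * 7 = 56

56


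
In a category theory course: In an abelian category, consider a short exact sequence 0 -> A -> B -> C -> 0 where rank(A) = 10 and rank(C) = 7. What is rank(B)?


For a short exact sequence 0 -> A -> B -> C -> 0,
rank is additive: rank(B) = rank(A) + rank(C).
rank(B) = 10 + 7 = 17

17


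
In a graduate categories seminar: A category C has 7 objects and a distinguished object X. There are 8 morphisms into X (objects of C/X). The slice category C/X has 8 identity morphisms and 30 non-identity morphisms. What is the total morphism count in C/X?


In the slice category C/X, objects are morphisms to X.
Identity morphisms: 8 (one per object of C/X).
Non-identity morphisms: 30.
Total = 8 + 30 = 38

38


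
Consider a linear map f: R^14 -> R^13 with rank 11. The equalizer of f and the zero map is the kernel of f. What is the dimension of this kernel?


The equalizer of f and the zero map is ker(f).
By the rank-nullity theorem: dim(ker(f)) = dim(domain) - rank(f).
dim(ker(f)) = 14 - 11 = 3

3


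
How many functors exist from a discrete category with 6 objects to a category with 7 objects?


A functor from a discrete category C to D is determined by
where each object maps. Each of the 6 objects of C can map
to any of the 7 objects of D independently.
Number of functors = 7^6 = 117649

117649


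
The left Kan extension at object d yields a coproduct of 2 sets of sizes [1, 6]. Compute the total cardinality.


Pointwise, the left Kan extension (Lan_F H)(d) is the colimit, indexed
by the comma category (F downarrow d), of H composed with the
projection (F downarrow d) -> C. Here that colimit is given
as a coproduct (disjoint union) of sets, so its cardinality is the
sum of the sizes of the summands.
Coproduct of sets with sizes: 1 + 6
= 7

7


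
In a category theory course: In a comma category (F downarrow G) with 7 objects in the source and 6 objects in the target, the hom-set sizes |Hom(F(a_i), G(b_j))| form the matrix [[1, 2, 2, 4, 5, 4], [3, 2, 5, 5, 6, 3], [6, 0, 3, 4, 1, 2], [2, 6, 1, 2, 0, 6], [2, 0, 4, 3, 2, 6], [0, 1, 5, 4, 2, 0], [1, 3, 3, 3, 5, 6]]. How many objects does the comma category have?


Objects of (F downarrow G) are triples (a, b, h: F(a)->G(b)).
The count equals the sum of all entries in the hom-matrix.
sum(row 0) = 18
sum(row 1) = 24
sum(row 2) = 16
sum(row 3) = 17
sum(row 4) = 17
sum(row 5) = 12
sum(row 6) = 21
Grand total = 125

125


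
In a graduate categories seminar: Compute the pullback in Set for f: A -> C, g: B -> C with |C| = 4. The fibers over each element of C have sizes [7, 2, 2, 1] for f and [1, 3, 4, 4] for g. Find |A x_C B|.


The pullback A x_C B consists of pairs (a, b) with f(a) = g(b).
For each element c in C, the fiber product has |f^-1(c)| * |g^-1(c)| elements.
Summing over C: 7 * 1 + 2 * 3 + 2 * 4 + 1 * 4
= 7 + 6 + 8 + 4 = 25

25


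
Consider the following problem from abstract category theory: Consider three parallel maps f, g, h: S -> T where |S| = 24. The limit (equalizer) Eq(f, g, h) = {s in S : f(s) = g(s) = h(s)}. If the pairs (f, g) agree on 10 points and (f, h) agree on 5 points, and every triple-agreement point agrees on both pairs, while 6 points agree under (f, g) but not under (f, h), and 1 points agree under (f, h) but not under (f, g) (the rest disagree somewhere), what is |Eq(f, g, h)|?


Eq(f, g, h) is the triple-agreement set: points in S where all three
maps take the same value. Using inclusion-exclusion on the pairwise data:
Pair (f, g) agrees on 10 points; pair (f, h) on 5 points.
Points agreeing under (f, g) but not (f, h) = 6; under (f, h) but not (f, g) = 1.
Triple-agreement = agreement-in-(f, g) minus points that agree under (f, g) but not (f, h):
|Eq(f, g, h)| = 10 - 6 = 4
(cross-check via (f, h): 5 - 1 = 4.)

4


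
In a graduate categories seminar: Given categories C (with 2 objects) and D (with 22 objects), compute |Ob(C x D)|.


The product category C x D has objects that are pairs (c, d).
Number of pairs = |Ob(C)| * |Ob(D)| = 2 * 22 = 44

44


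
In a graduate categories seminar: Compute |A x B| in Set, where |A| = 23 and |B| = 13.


In Set, the product A x B is the Cartesian product.
By the universal property, |A x B| = |A| * |B|.
|A x B| = 23 * 13 = 299

299


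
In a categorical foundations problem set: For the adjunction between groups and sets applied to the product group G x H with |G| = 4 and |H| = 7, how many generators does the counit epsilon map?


The counit epsilon_K: F(U(K)) -> K of the Free-Forgetful adjunction
maps |K| generators of F(U(K)) into K. For K = G x H (the product group),
|G x H| = |G| * |H|.
Total generators mapped = 4 * 7 = 28.

28


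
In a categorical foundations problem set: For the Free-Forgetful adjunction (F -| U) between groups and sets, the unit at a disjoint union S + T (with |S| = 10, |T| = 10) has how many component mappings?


The unit eta_X: X -> U(F(X)) of the Free-Forgetful adjunction
maps each element of X to a generator of F(X). For X = S + T (disjoint
union in Set), |S + T| = |S| + |T|.
Total mappings = 10 + 10 = 20.

20


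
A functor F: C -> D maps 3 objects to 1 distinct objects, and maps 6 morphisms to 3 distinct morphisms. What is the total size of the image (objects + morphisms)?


The image of F consists of distinct objects and distinct morphisms.
|Im(F)| on objects = 1
|Im(F)| on morphisms = 3
Total image cardinality = 1 + 3 = 4

4


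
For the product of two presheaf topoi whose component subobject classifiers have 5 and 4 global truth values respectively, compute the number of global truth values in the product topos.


In a product of presheaf topoi E_1 x E_2, the subobject classifier
is Omega = Omega_1 x Omega_2 (componentwise), so
|Omega(top)| = |Omega_1(top_1)| * |Omega_2(top_2)|.
= 5 * 4 = 20.

20


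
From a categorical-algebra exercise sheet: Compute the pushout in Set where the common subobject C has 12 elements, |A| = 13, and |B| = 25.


The pushout A +_C B identifies the images of C in A and B.
|A +_C B| = |A| + |B| - |C| (for injections).
= 13 + 25 - 12 = 26

26


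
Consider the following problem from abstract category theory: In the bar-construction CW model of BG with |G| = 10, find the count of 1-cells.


In the bar-construction CW model of BG, the n-cells are indexed by
n-tuples [g_1|...|g_n] of non-identity elements of G (degenerate
simplices with some g_i = e do not contribute cells), so there are
(|G| - 1)^n n-cells.
For dim = 1 with |G| = 10:
cells = (10 - 1)^1 = 9^1 = 9

9


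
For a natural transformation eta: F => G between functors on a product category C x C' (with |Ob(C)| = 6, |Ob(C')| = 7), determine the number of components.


A natural transformation eta: F => G assigns one component morphism per
object of the domain category.
The domain is the product category C x C', so
|Ob(C x C')| = |Ob(C)| * |Ob(C')| = 6 * 7 = 42.
Therefore eta has 42 component morphisms.

42


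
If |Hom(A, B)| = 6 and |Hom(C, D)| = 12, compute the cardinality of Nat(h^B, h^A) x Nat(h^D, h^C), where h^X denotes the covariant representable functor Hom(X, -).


By the Yoneda lemma, Nat(h^B, h^A) is isomorphic to Hom(A, B),
so |Nat(h^B, h^A)| = |Hom(A, B)| and |Nat(h^D, h^C)| = |Hom(C, D)|.
|Hom(A, B)| = 6, |Hom(C, D)| = 12.
|Nat(h^B, h^A) x Nat(h^D, h^C)| = 6 * 12 = 72

72


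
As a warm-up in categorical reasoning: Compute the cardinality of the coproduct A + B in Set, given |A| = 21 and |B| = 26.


In Set, the coproduct A + B is the disjoint union.
|A + B| = |A| + |B| = 21 + 26 = 47

47


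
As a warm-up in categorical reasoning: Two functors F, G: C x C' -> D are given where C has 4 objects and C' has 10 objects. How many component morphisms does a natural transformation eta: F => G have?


A natural transformation eta: F => G assigns one component morphism per
object of the domain category.
The domain is the product category C x C', so
|Ob(C x C')| = |Ob(C)| * |Ob(C')| = 4 * 10 = 40.
Therefore eta has 40 component morphisms.

40


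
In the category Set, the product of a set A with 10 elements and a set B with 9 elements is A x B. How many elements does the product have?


In Set, the product A x B is the Cartesian product.
By the universal property, |A x B| = |A| * |B|.
|A x B| = 10 * 9 = 90

90


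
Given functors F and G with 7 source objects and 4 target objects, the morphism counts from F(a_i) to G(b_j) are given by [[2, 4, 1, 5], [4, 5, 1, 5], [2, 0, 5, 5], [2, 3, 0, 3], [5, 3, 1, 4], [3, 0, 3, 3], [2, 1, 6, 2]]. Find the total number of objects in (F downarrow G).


Objects of (F downarrow G) are triples (a, b, h: F(a)->G(b)).
The count equals the sum of all entries in the hom-matrix.
sum(row 0) = 12
sum(row 1) = 15
sum(row 2) = 12
sum(row 3) = 8
sum(row 4) = 13
sum(row 5) = 9
sum(row 6) = 11
Grand total = 80

80


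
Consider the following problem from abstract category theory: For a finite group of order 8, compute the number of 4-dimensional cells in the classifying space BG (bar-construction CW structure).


In the bar-construction CW model of BG, the n-cells are indexed by
n-tuples [g_1|...|g_n] of non-identity elements of G (degenerate
simplices with some g_i = e do not contribute cells), so there are
(|G| - 1)^n n-cells.
For dim = 4 with |G| = 8:
cells = (8 - 1)^4 = 7^4 = 2401

2401


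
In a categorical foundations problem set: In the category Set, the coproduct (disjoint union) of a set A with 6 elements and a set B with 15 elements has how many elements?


In Set, the coproduct A + B is the disjoint union.
|A + B| = |A| + |B| = 6 + 15 = 21

21


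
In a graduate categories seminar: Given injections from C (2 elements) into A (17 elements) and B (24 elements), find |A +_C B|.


The pushout A +_C B identifies the images of C in A and B.
|A +_C B| = |A| + |B| - |C| (for injections).
= 17 + 24 - 2 = 39

39


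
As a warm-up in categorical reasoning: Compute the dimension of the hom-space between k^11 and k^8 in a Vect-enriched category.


In Vect-enriched categories, Hom(k^n, k^m) is the space of m x n matrices.
dim(Hom(k^11, k^8)) = 8 * 11 = 88

88


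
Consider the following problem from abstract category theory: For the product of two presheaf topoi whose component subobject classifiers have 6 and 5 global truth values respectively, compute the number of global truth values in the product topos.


In a product of presheaf topoi E_1 x E_2, the subobject classifier
is Omega = Omega_1 x Omega_2 (componentwise), so
|Omega(top)| = |Omega_1(top_1)| * |Omega_2(top_2)|.
= 6 * 5 = 30.

30


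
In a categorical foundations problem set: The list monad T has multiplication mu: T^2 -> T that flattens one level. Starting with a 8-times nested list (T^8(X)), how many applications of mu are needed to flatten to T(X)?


Each application of mu: T^2 -> T removes one layer of nesting.
Starting at depth 8 (i.e., T^8(X)), we need to reach T(X).
Number of mu applications = 8 - 1 = 7

7


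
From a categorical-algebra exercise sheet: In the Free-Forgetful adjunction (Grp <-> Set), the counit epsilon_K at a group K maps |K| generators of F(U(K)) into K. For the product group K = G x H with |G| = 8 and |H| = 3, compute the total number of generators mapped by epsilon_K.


The counit epsilon_K: F(U(K)) -> K of the Free-Forgetful adjunction
maps |K| generators of F(U(K)) into K. For K = G x H (the product group),
|G x H| = |G| * |H|.
Total generators mapped = 8 * 3 = 24.

24


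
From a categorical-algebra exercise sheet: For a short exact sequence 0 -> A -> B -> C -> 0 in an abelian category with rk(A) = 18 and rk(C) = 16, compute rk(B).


For a short exact sequence 0 -> A -> B -> C -> 0,
rank is additive: rank(B) = rank(A) + rank(C).
rank(B) = 18 + 16 = 34

34


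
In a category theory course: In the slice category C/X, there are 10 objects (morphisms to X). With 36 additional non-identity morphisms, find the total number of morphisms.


In the slice category C/X, objects are morphisms to X.
Identity morphisms: 10 (one per object of C/X).
Non-identity morphisms: 36.
Total = 10 + 36 = 46

46


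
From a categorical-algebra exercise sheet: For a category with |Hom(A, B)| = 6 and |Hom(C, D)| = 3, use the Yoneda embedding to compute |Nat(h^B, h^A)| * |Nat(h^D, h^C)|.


By the Yoneda lemma, Nat(h^B, h^A) is isomorphic to Hom(A, B),
so |Nat(h^B, h^A)| = |Hom(A, B)| and |Nat(h^D, h^C)| = |Hom(C, D)|.
|Hom(A, B)| = 6, |Hom(C, D)| = 3.
|Nat(h^B, h^A) x Nat(h^D, h^C)| = 6 * 3 = 18

18


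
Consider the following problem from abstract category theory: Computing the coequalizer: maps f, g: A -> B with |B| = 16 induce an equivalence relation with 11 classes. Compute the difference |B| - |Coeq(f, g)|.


The coequalizer Coeq(f, g) = B / ~ has one element per equivalence class.
|B| = 16, |Coeq(f, g)| = 11.
|B| - |Coeq(f, g)| = 16 - 11 = 5.

5


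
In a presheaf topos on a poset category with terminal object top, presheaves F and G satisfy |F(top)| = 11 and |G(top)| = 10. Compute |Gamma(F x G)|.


Global sections of a presheaf on a poset with terminal top satisfy
Gamma(H) ~ H(top). Presheaves admit pointwise products, so
(F x G)(top) = F(top) x G(top) (Cartesian product).
|Gamma(F x G)| = |F(top)| * |G(top)| = 11 * 10 = 110.

110


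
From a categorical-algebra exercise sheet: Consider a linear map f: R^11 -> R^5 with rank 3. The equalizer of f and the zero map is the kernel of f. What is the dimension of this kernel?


The equalizer of f and the zero map is ker(f).
By the rank-nullity theorem: dim(ker(f)) = dim(domain) - rank(f).
dim(ker(f)) = 11 - 3 = 8

8


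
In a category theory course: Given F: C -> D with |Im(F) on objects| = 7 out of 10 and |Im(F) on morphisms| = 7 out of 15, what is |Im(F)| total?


The image of F consists of distinct objects and distinct morphisms.
|Im(F)| on objects = 7
|Im(F)| on morphisms = 7
Total image cardinality = 7 + 7 = 14

14


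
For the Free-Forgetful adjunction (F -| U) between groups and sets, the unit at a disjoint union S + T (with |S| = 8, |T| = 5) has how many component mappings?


The unit eta_X: X -> U(F(X)) of the Free-Forgetful adjunction
maps each element of X to a generator of F(X). For X = S + T (disjoint
union in Set), |S + T| = |S| + |T|.
Total mappings = 8 + 5 = 13.

13


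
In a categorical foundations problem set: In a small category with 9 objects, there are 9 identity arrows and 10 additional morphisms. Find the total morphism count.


Each object has an identity morphism, giving 9 identities.
Adding the 10 non-identity morphisms:
Total = 9 + 10 = 19

19


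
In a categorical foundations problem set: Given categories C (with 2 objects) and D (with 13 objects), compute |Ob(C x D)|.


The product category C x D has objects that are pairs (c, d).
Number of pairs = |Ob(C)| * |Ob(D)| = 2 * 13 = 26

26


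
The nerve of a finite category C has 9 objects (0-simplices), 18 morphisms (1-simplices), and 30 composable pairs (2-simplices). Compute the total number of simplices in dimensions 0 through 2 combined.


The 2-skeleton of the nerve N(C) consists of simplices in dimensions 0, 1, 2:
  |N(C)_0| = 9 (objects)
  |N(C)_1| = 18 (morphisms)
  |N(C)_2| = 30 (composable pairs)
Total = 9 + 18 + 30 = 57

57


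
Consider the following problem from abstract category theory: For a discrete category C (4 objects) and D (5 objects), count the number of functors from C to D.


A functor from a discrete category C to D is determined by
where each object maps. Each of the 4 objects of C can map
to any of the 5 objects of D independently.
Number of functors = 5^4 = 625

625


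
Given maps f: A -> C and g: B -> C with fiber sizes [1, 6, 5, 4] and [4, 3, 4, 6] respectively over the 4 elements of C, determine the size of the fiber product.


The pullback A x_C B consists of pairs (a, b) with f(a) = g(b).
For each element c in C, the fiber product has |f^-1(c)| * |g^-1(c)| elements.
Summing over C: 1 * 4 + 6 * 3 + 5 * 4 + 4 * 6
= 4 + 18 + 20 + 24 = 66

66


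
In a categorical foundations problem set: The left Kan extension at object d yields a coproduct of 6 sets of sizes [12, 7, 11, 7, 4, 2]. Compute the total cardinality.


Pointwise, the left Kan extension (Lan_F H)(d) is the colimit, indexed
by the comma category (F downarrow d), of H composed with the
projection (F downarrow d) -> C. Here that colimit is given
as a coproduct (disjoint union) of sets, so its cardinality is the
sum of the sizes of the summands.
Coproduct of sets with sizes: 12 + 7 + 11 + 7 + 4 + 2
= 43

43


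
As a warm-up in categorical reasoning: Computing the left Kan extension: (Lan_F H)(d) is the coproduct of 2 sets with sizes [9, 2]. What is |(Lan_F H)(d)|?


Pointwise, the left Kan extension (Lan_F H)(d) is the colimit, indexed
by the comma category (F downarrow d), of H composed with the
projection (F downarrow d) -> C. Here that colimit is given
as a coproduct (disjoint union) of sets, so its cardinality is the
sum of the sizes of the summands.
Coproduct of sets with sizes: 9 + 2
= 11

11


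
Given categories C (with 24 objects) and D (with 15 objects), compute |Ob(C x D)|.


The product category C x D has objects that are pairs (c, d).
Number of pairs = |Ob(C)| * |Ob(D)| = 24 * 15 = 360

360


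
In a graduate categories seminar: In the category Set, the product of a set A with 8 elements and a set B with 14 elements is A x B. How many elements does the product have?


In Set, the product A x B is the Cartesian product.
By the universal property, |A x B| = |A| * |B|.
|A x B| = 8 * 14 = 112

112


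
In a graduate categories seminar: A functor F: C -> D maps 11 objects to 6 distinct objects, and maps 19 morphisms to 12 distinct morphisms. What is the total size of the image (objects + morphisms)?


The image of F consists of distinct objects and distinct morphisms.
|Im(F)| on objects = 6
|Im(F)| on morphisms = 12
Total image cardinality = 6 + 12 = 18

18


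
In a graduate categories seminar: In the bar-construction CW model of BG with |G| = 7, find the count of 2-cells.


In the bar-construction CW model of BG, the n-cells are indexed by
n-tuples [g_1|...|g_n] of non-identity elements of G (degenerate
simplices with some g_i = e do not contribute cells), so there are
(|G| - 1)^n n-cells.
For dim = 2 with |G| = 7:
cells = (7 - 1)^2 = 6^2 = 36

36


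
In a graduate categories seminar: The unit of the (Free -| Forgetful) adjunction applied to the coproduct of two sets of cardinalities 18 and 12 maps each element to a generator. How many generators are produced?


The unit eta_X: X -> U(F(X)) of the Free-Forgetful adjunction
maps each element of X to a generator of F(X). For X = S + T (disjoint
union in Set), |S + T| = |S| + |T|.
Total mappings = 18 + 12 = 30.

30


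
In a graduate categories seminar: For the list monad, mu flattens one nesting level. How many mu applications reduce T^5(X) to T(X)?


Each application of mu: T^2 -> T removes one layer of nesting.
Starting at depth 5 (i.e., T^5(X)), we need to reach T(X).
Number of mu applications = 5 - 1 = 4

4


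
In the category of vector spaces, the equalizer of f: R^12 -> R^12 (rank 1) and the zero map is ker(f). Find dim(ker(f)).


The equalizer of f and the zero map is ker(f).
By the rank-nullity theorem: dim(ker(f)) = dim(domain) - rank(f).
dim(ker(f)) = 12 - 1 = 11

11


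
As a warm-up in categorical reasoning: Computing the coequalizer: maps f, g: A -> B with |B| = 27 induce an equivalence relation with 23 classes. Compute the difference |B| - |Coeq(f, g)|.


The coequalizer Coeq(f, g) = B / ~ has one element per equivalence class.
|B| = 27, |Coeq(f, g)| = 23.
|B| - |Coeq(f, g)| = 27 - 23 = 4.

4


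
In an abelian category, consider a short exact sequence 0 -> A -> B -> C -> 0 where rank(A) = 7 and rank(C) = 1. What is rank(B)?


For a short exact sequence 0 -> A -> B -> C -> 0,
rank is additive: rank(B) = rank(A) + rank(C).
rank(B) = 7 + 1 = 8

8
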